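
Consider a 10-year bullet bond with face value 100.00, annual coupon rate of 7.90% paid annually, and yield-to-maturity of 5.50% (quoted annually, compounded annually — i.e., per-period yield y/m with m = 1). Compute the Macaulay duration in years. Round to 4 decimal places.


Coupon per period c = face * coupon_rate / m = 7.900000
Periods per year m = 1; per-period yield y/m = 0.055000
Number of cashflows N = 10
Cashflows (t years, CF_t, discount factor 1/(1+y/m)^(m*t), PV):
  t = 1.0000: CF_t = 7.900000, DF = 0.947867, PV = 7.488152
  t = 2.0000: CF_t = 7.900000, DF = 0.898452, PV = 7.097774
  t = 3.0000: CF_t = 7.900000, DF = 0.851614, PV = 6.727748
  t = 4.0000: CF_t = 7.900000, DF = 0.807217, PV = 6.377012
  t = 5.0000: CF_t = 7.900000, DF = 0.765134, PV = 6.044561
  t = 6.0000: CF_t = 7.900000, DF = 0.725246, PV = 5.729442
  t = 7.0000: CF_t = 7.900000, DF = 0.687437, PV = 5.430751
  t = 8.0000: CF_t = 7.900000, DF = 0.651599, PV = 5.147631
  t = 9.0000: CF_t = 7.900000, DF = 0.617629, PV = 4.879271
  t = 10.0000: CF_t = 107.900000, DF = 0.585431, PV = 63.167960
Price P = sum_t PV_t = 118.090302
Macaulay numerator sum_t t * PV_t:
  t * PV_t at t = 1.0000: 7.488152
  t * PV_t at t = 2.0000: 14.195548
  t * PV_t at t = 3.0000: 20.183244
  t * PV_t at t = 4.0000: 25.508049
  t * PV_t at t = 5.0000: 30.222807
  t * PV_t at t = 6.0000: 34.376652
  t * PV_t at t = 7.0000: 38.015256
  t * PV_t at t = 8.0000: 41.181049
  t * PV_t at t = 9.0000: 43.913440
  t * PV_t at t = 10.0000: 631.679595
Macaulay duration D = (sum_t t * PV_t) / P = 886.763792 / 118.090302 = 7.509201

Answer: Macaulay duration = 7.5092 years


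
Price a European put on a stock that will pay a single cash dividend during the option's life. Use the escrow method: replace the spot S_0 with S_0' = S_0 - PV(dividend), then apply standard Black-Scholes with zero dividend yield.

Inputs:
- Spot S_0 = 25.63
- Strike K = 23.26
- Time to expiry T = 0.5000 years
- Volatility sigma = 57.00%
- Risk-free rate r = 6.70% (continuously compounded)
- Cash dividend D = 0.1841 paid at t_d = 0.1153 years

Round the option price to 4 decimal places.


Answer: Price = 2.5269

Derivation:
PV(D) = D * exp(-r * t_d) = 0.1841 * 0.99230466 = 0.18268329
S_0' = S_0 - PV(D) = 25.6300 - 0.18268329 = 25.44731671
d1 = (ln(S_0'/K) + (r + sigma^2/2)*T) / (sigma*sqrt(T)) = 0.50762863
d2 = d1 - sigma*sqrt(T) = 0.10457776
exp(-rT) = 0.96705491
N(-d1) = 0.30585691; N(-d2) = 0.45835543
P = K * exp(-rT) * N(-d2) - S_0' * N(-d1) = 23.2600 * 0.96705491 * 0.45835543 - 25.44731671 * 0.30585691 = 2.5269


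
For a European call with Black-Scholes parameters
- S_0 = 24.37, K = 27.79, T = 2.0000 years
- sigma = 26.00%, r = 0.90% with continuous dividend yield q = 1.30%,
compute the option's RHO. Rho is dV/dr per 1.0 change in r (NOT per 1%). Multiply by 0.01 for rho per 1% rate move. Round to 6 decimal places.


d1 = -0.1950618678; d2 = -0.5627573940
phi(d1) = 0.3914243164; exp(-qT) = 0.9743350896; exp(-rT) = 0.9821610324
N(d2) = 0.2868000481
Rho = K*T*exp(-rT)*N(d2) = 27.7900 * 2.0000 * 0.9821610324 * 0.2868000481 = 15.655987

Answer: Rho = 15.655987


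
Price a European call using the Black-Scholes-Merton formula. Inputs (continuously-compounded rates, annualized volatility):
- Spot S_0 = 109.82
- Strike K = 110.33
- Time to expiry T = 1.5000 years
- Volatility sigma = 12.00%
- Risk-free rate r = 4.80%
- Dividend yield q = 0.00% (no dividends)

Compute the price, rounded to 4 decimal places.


Answer: Price = 10.4421

Derivation:
d1 = (ln(S/K) + (r - q + 0.5*sigma^2) * T) / (sigma * sqrt(T)) = 0.53185762
d2 = d1 - sigma * sqrt(T) = 0.38488824
exp(-rT) = 0.93053090; exp(-qT) = 1.00000000
C = S_0 * exp(-qT) * N(d1) - K * exp(-rT) * N(d2)
N(d1) = 0.70258769; N(d2) = 0.64983989
C = 109.8200 * 1.00000000 * 0.70258769 - 110.3300 * 0.93053090 * 0.64983989 = 10.4421


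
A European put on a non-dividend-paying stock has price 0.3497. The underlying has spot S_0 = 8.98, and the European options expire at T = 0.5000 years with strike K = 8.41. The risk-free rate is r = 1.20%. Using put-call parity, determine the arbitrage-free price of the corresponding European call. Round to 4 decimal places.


Put-call parity: C - P = S_0 * exp(-qT) - K * exp(-rT).
S_0 * exp(-qT) = 8.9800 * 1.00000000 = 8.98000000
K * exp(-rT) = 8.4100 * 0.99401796 = 8.35969108
C = P + S*exp(-qT) - K*exp(-rT)
C = 0.3497 + 8.98000000 - 8.35969108 = 0.9700

Answer: Call price = 0.9700


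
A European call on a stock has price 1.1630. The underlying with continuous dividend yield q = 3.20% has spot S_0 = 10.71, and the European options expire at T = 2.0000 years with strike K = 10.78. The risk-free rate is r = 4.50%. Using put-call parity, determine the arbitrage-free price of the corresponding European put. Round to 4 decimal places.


Put-call parity: C - P = S_0 * exp(-qT) - K * exp(-rT).
S_0 * exp(-qT) = 10.7100 * 0.93800500 = 10.04603354
K * exp(-rT) = 10.7800 * 0.91393119 = 9.85217818
P = C - S*exp(-qT) + K*exp(-rT)
P = 1.1630 - 10.04603354 + 9.85217818 = 0.9691

Answer: Put price = 0.9691


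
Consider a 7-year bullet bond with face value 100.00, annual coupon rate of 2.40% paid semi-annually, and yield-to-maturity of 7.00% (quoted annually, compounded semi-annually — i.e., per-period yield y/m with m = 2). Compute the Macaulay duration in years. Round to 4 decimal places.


Answer: Macaulay duration = 6.3825 years

Derivation:
Coupon per period c = face * coupon_rate / m = 1.200000
Periods per year m = 2; per-period yield y/m = 0.035000
Number of cashflows N = 14
Cashflows (t years, CF_t, discount factor 1/(1+y/m)^(m*t), PV):
  t = 0.5000: CF_t = 1.200000, DF = 0.966184, PV = 1.159420
  t = 1.0000: CF_t = 1.200000, DF = 0.933511, PV = 1.120213
  t = 1.5000: CF_t = 1.200000, DF = 0.901943, PV = 1.082331
  t = 2.0000: CF_t = 1.200000, DF = 0.871442, PV = 1.045731
  t = 2.5000: CF_t = 1.200000, DF = 0.841973, PV = 1.010368
  t = 3.0000: CF_t = 1.200000, DF = 0.813501, PV = 0.976201
  t = 3.5000: CF_t = 1.200000, DF = 0.785991, PV = 0.943189
  t = 4.0000: CF_t = 1.200000, DF = 0.759412, PV = 0.911294
  t = 4.5000: CF_t = 1.200000, DF = 0.733731, PV = 0.880477
  t = 5.0000: CF_t = 1.200000, DF = 0.708919, PV = 0.850703
  t = 5.5000: CF_t = 1.200000, DF = 0.684946, PV = 0.821935
  t = 6.0000: CF_t = 1.200000, DF = 0.661783, PV = 0.794140
  t = 6.5000: CF_t = 1.200000, DF = 0.639404, PV = 0.767285
  t = 7.0000: CF_t = 101.200000, DF = 0.617782, PV = 62.519517
Price P = sum_t PV_t = 74.882803
Macaulay numerator sum_t t * PV_t:
  t * PV_t at t = 0.5000: 0.579710
  t * PV_t at t = 1.0000: 1.120213
  t * PV_t at t = 1.5000: 1.623497
  t * PV_t at t = 2.0000: 2.091461
  t * PV_t at t = 2.5000: 2.525920
  t * PV_t at t = 3.0000: 2.928602
  t * PV_t at t = 3.5000: 3.301162
  t * PV_t at t = 4.0000: 3.645175
  t * PV_t at t = 4.5000: 3.962147
  t * PV_t at t = 5.0000: 4.253513
  t * PV_t at t = 5.5000: 4.520642
  t * PV_t at t = 6.0000: 4.764840
  t * PV_t at t = 6.5000: 4.987352
  t * PV_t at t = 7.0000: 437.636620
Macaulay duration D = (sum_t t * PV_t) / P = 477.940855 / 74.882803 = 6.382518


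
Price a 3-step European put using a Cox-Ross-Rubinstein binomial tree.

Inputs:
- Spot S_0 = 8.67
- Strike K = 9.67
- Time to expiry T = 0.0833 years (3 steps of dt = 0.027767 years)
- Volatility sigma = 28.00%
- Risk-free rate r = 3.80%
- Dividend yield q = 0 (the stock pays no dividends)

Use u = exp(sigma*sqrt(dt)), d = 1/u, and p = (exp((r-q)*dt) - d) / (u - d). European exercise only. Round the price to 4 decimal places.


dt = T/N = 0.027767
u = exp(sigma*sqrt(dt)) = 1.047763; d = 1/u = 0.954414
p = (exp((r-q)*dt) - d) / (u - d) = 0.499647
Discount per step: exp(-r*dt) = 0.998945
Stock lattice S(k, i) with i counting down-moves:
  k=0: S(0,0) = 8.6700
  k=1: S(1,0) = 9.0841; S(1,1) = 8.2748
  k=2: S(2,0) = 9.5180; S(2,1) = 8.6700; S(2,2) = 7.8976
  k=3: S(3,0) = 9.9726; S(3,1) = 9.0841; S(3,2) = 8.2748; S(3,3) = 7.5375
Terminal payoffs V(N, i) = max(K - S_T, 0):
  V(3,0) = 0.000000; V(3,1) = 0.585896; V(3,2) = 1.395227; V(3,3) = 2.132453
Backward induction: V(k, i) = exp(-r*dt) * [p * V(k+1, i) + (1-p) * V(k+1, i+1)].
  V(2,0) = exp(-r*dt) * [p*0.000000 + (1-p)*0.585896] = 0.292845
  V(2,1) = exp(-r*dt) * [p*0.585896 + (1-p)*1.395227] = 0.989802
  V(2,2) = exp(-r*dt) * [p*1.395227 + (1-p)*2.132453] = 1.762240
  V(1,0) = exp(-r*dt) * [p*0.292845 + (1-p)*0.989802] = 0.640893
  V(1,1) = exp(-r*dt) * [p*0.989802 + (1-p)*1.762240] = 1.374842
  V(0,0) = exp(-r*dt) * [p*0.640893 + (1-p)*1.374842] = 1.007064

Answer: Price = V(0,0) = 1.0071


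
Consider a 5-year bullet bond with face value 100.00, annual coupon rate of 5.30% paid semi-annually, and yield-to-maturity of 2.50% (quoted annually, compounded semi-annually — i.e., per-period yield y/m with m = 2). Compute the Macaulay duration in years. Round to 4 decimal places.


Answer: Macaulay duration = 4.4960 years

Derivation:
Coupon per period c = face * coupon_rate / m = 2.650000
Periods per year m = 2; per-period yield y/m = 0.012500
Number of cashflows N = 10
Cashflows (t years, CF_t, discount factor 1/(1+y/m)^(m*t), PV):
  t = 0.5000: CF_t = 2.650000, DF = 0.987654, PV = 2.617284
  t = 1.0000: CF_t = 2.650000, DF = 0.975461, PV = 2.584972
  t = 1.5000: CF_t = 2.650000, DF = 0.963418, PV = 2.553059
  t = 2.0000: CF_t = 2.650000, DF = 0.951524, PV = 2.521539
  t = 2.5000: CF_t = 2.650000, DF = 0.939777, PV = 2.490409
  t = 3.0000: CF_t = 2.650000, DF = 0.928175, PV = 2.459663
  t = 3.5000: CF_t = 2.650000, DF = 0.916716, PV = 2.429297
  t = 4.0000: CF_t = 2.650000, DF = 0.905398, PV = 2.399306
  t = 4.5000: CF_t = 2.650000, DF = 0.894221, PV = 2.369685
  t = 5.0000: CF_t = 102.650000, DF = 0.883181, PV = 90.658522
Price P = sum_t PV_t = 113.083736
Macaulay numerator sum_t t * PV_t:
  t * PV_t at t = 0.5000: 1.308642
  t * PV_t at t = 1.0000: 2.584972
  t * PV_t at t = 1.5000: 3.829588
  t * PV_t at t = 2.0000: 5.043079
  t * PV_t at t = 2.5000: 6.226023
  t * PV_t at t = 3.0000: 7.378990
  t * PV_t at t = 3.5000: 8.502540
  t * PV_t at t = 4.0000: 9.597224
  t * PV_t at t = 4.5000: 10.663582
  t * PV_t at t = 5.0000: 453.292610
Macaulay duration D = (sum_t t * PV_t) / P = 508.427249 / 113.083736 = 4.496025


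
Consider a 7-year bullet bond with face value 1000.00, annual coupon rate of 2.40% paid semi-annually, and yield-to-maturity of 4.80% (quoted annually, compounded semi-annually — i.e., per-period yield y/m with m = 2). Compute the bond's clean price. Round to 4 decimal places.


Answer: Price = 858.7324

Derivation:
Coupon per period c = face * coupon_rate / m = 12.000000
Periods per year m = 2; per-period yield y/m = 0.024000
Number of cashflows N = 14
Cashflows (t years, CF_t, discount factor 1/(1+y/m)^(m*t), PV):
  t = 0.5000: CF_t = 12.000000, DF = 0.976562, PV = 11.718750
  t = 1.0000: CF_t = 12.000000, DF = 0.953674, PV = 11.444092
  t = 1.5000: CF_t = 12.000000, DF = 0.931323, PV = 11.175871
  t = 2.0000: CF_t = 12.000000, DF = 0.909495, PV = 10.913936
  t = 2.5000: CF_t = 12.000000, DF = 0.888178, PV = 10.658141
  t = 3.0000: CF_t = 12.000000, DF = 0.867362, PV = 10.408341
  t = 3.5000: CF_t = 12.000000, DF = 0.847033, PV = 10.164395
  t = 4.0000: CF_t = 12.000000, DF = 0.827181, PV = 9.926167
  t = 4.5000: CF_t = 12.000000, DF = 0.807794, PV = 9.693523
  t = 5.0000: CF_t = 12.000000, DF = 0.788861, PV = 9.466331
  t = 5.5000: CF_t = 12.000000, DF = 0.770372, PV = 9.244464
  t = 6.0000: CF_t = 12.000000, DF = 0.752316, PV = 9.027797
  t = 6.5000: CF_t = 12.000000, DF = 0.734684, PV = 8.816208
  t = 7.0000: CF_t = 1012.000000, DF = 0.717465, PV = 726.074391
Price P = sum_t PV_t = 858.732407


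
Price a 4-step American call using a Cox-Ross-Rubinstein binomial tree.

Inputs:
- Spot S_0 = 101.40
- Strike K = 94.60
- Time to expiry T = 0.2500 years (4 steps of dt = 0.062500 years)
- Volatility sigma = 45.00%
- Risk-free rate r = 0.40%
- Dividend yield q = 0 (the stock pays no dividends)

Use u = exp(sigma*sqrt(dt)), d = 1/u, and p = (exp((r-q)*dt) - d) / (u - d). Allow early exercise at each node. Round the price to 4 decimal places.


dt = T/N = 0.062500
u = exp(sigma*sqrt(dt)) = 1.119072; d = 1/u = 0.893597
p = (exp((r-q)*dt) - d) / (u - d) = 0.473014
Discount per step: exp(-r*dt) = 0.999750
Stock lattice S(k, i) with i counting down-moves:
  k=0: S(0,0) = 101.4000
  k=1: S(1,0) = 113.4739; S(1,1) = 90.6108
  k=2: S(2,0) = 126.9855; S(2,1) = 101.4000; S(2,2) = 80.9695
  k=3: S(3,0) = 142.1060; S(3,1) = 113.4739; S(3,2) = 90.6108; S(3,3) = 72.3542
  k=4: S(4,0) = 159.0269; S(4,1) = 126.9855; S(4,2) = 101.4000; S(4,3) = 80.9695; S(4,4) = 64.6555
Terminal payoffs V(N, i) = max(S_T - K, 0):
  V(4,0) = 64.426856; V(4,1) = 32.385523; V(4,2) = 6.800000; V(4,3) = 0.000000; V(4,4) = 0.000000
Backward induction: V(k, i) = exp(-r*dt) * [p * V(k+1, i) + (1-p) * V(k+1, i+1)]; then take max(V_cont, immediate exercise) for American.
  V(3,0) = exp(-r*dt) * [p*64.426856 + (1-p)*32.385523] = 47.529623; exercise = 47.505976; V(3,0) = max -> 47.529623
  V(3,1) = exp(-r*dt) * [p*32.385523 + (1-p)*6.800000] = 18.897574; exercise = 18.873927; V(3,1) = max -> 18.897574
  V(3,2) = exp(-r*dt) * [p*6.800000 + (1-p)*0.000000] = 3.215688; exercise = 0.000000; V(3,2) = max -> 3.215688
  V(3,3) = exp(-r*dt) * [p*0.000000 + (1-p)*0.000000] = 0.000000; exercise = 0.000000; V(3,3) = max -> 0.000000
  V(2,0) = exp(-r*dt) * [p*47.529623 + (1-p)*18.897574] = 32.432812; exercise = 32.385523; V(2,0) = max -> 32.432812
  V(2,1) = exp(-r*dt) * [p*18.897574 + (1-p)*3.215688] = 10.630774; exercise = 6.800000; V(2,1) = max -> 10.630774
  V(2,2) = exp(-r*dt) * [p*3.215688 + (1-p)*0.000000] = 1.520684; exercise = 0.000000; V(2,2) = max -> 1.520684
  V(1,0) = exp(-r*dt) * [p*32.432812 + (1-p)*10.630774] = 20.938198; exercise = 18.873927; V(1,0) = max -> 20.938198
  V(1,1) = exp(-r*dt) * [p*10.630774 + (1-p)*1.520684] = 5.828423; exercise = 0.000000; V(1,1) = max -> 5.828423
  V(0,0) = exp(-r*dt) * [p*20.938198 + (1-p)*5.828423] = 12.972307; exercise = 6.800000; V(0,0) = max -> 12.972307

Answer: Price = V(0,0) = 12.9723


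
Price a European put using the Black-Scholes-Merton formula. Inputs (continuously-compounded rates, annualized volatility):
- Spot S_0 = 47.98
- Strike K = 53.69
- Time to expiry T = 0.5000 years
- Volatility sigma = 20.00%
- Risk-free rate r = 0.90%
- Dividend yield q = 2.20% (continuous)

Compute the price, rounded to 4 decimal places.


d1 = (ln(S/K) + (r - q + 0.5*sigma^2) * T) / (sigma * sqrt(T)) = -0.77033985
d2 = d1 - sigma * sqrt(T) = -0.91176121
exp(-rT) = 0.99551011; exp(-qT) = 0.98906028
P = K * exp(-rT) * N(-d2) - S_0 * exp(-qT) * N(-d1)
N(-d1) = 0.77945084; N(-d2) = 0.81905278
P = 53.6900 * 0.99551011 * 0.81905278 - 47.9800 * 0.98906028 * 0.77945084 = 6.7886

Answer: Price = 6.7886


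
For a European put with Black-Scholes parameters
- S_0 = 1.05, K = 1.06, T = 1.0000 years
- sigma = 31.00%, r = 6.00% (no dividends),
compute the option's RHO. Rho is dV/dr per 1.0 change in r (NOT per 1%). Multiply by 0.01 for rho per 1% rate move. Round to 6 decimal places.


Answer: Rho = -0.495960

Derivation:
d1 = 0.3179717937; d2 = 0.0079717937
phi(d1) = 0.3792758266; exp(-qT) = 1.0000000000; exp(-rT) = 0.9417645336
N(-d2) = 0.4968197481
Rho = -K*T*exp(-rT)*N(-d2) = -1.0600 * 1.0000 * 0.9417645336 * 0.4968197481 = -0.495960


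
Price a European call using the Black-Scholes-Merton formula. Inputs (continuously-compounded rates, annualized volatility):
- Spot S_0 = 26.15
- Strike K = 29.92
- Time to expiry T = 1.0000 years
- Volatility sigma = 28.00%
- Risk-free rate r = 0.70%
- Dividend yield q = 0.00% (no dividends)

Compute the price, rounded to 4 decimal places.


Answer: Price = 1.6444

Derivation:
d1 = (ln(S/K) + (r - q + 0.5*sigma^2) * T) / (sigma * sqrt(T)) = -0.31599272
d2 = d1 - sigma * sqrt(T) = -0.59599272
exp(-rT) = 0.99302444; exp(-qT) = 1.00000000
C = S_0 * exp(-qT) * N(d1) - K * exp(-rT) * N(d2)
N(d1) = 0.37600402; N(d2) = 0.27559004
C = 26.1500 * 1.00000000 * 0.37600402 - 29.9200 * 0.99302444 * 0.27559004 = 1.6444


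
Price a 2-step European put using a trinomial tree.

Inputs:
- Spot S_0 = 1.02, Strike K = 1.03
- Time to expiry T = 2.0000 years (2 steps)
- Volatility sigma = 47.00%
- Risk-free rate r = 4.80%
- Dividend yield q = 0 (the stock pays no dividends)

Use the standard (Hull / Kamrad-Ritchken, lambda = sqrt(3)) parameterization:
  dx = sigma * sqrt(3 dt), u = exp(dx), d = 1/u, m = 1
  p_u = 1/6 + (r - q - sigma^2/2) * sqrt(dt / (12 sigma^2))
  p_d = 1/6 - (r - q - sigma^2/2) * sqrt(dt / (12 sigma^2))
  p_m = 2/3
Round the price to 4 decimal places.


Answer: Price = V(0,0) = 0.1798

Derivation:
dt = T/N = 1.000000; dx = sigma*sqrt(3*dt) = 0.814064
u = exp(dx) = 2.257062; d = 1/u = 0.443054
p_u = 0.128310, p_m = 0.666667, p_d = 0.205024
Discount per step: exp(-r*dt) = 0.953134
Stock lattice S(k, j) with j the centered position index:
  k=0: S(0,+0) = 1.0200
  k=1: S(1,-1) = 0.4519; S(1,+0) = 1.0200; S(1,+1) = 2.3022
  k=2: S(2,-2) = 0.2002; S(2,-1) = 0.4519; S(2,+0) = 1.0200; S(2,+1) = 2.3022; S(2,+2) = 5.1962
Terminal payoffs V(N, j) = max(K - S_T, 0):
  V(2,-2) = 0.829777; V(2,-1) = 0.578085; V(2,+0) = 0.010000; V(2,+1) = 0.000000; V(2,+2) = 0.000000
Backward induction: V(k, j) = exp(-r*dt) * [p_u * V(k+1, j+1) + p_m * V(k+1, j) + p_d * V(k+1, j-1)]
  V(1,-1) = exp(-r*dt) * [p_u*0.010000 + p_m*0.578085 + p_d*0.829777] = 0.530702
  V(1,+0) = exp(-r*dt) * [p_u*0.000000 + p_m*0.010000 + p_d*0.578085] = 0.119321
  V(1,+1) = exp(-r*dt) * [p_u*0.000000 + p_m*0.000000 + p_d*0.010000] = 0.001954
  V(0,+0) = exp(-r*dt) * [p_u*0.001954 + p_m*0.119321 + p_d*0.530702] = 0.179765


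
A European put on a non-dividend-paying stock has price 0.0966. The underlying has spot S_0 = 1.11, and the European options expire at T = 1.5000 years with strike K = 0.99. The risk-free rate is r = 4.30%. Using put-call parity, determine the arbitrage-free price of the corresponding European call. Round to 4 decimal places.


Put-call parity: C - P = S_0 * exp(-qT) - K * exp(-rT).
S_0 * exp(-qT) = 1.1100 * 1.00000000 = 1.11000000
K * exp(-rT) = 0.9900 * 0.93753611 = 0.92816075
C = P + S*exp(-qT) - K*exp(-rT)
C = 0.0966 + 1.11000000 - 0.92816075 = 0.2784

Answer: Call price = 0.2784


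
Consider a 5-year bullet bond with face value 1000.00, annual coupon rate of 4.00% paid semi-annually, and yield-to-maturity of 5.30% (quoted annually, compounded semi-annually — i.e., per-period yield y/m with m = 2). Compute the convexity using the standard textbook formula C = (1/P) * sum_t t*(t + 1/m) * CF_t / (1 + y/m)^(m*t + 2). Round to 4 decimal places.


Answer: Convexity = 23.1037

Derivation:
Coupon per period c = face * coupon_rate / m = 20.000000
Periods per year m = 2; per-period yield y/m = 0.026500
Number of cashflows N = 10
Cashflows (t years, CF_t, discount factor 1/(1+y/m)^(m*t), PV):
  t = 0.5000: CF_t = 20.000000, DF = 0.974184, PV = 19.483682
  t = 1.0000: CF_t = 20.000000, DF = 0.949035, PV = 18.980694
  t = 1.5000: CF_t = 20.000000, DF = 0.924535, PV = 18.490691
  t = 2.0000: CF_t = 20.000000, DF = 0.900667, PV = 18.013337
  t = 2.5000: CF_t = 20.000000, DF = 0.877415, PV = 17.548307
  t = 3.0000: CF_t = 20.000000, DF = 0.854764, PV = 17.095282
  t = 3.5000: CF_t = 20.000000, DF = 0.832698, PV = 16.653952
  t = 4.0000: CF_t = 20.000000, DF = 0.811201, PV = 16.224016
  t = 4.5000: CF_t = 20.000000, DF = 0.790259, PV = 15.805179
  t = 5.0000: CF_t = 1020.000000, DF = 0.769858, PV = 785.254863
Price P = sum_t PV_t = 943.550004
Convexity numerator sum_t t*(t + 1/m) * CF_t / (1+y/m)^(m*t + 2):
  t = 0.5000: term = 9.245345
  t = 1.0000: term = 27.020006
  t = 1.5000: term = 52.644921
  t = 2.0000: term = 85.476411
  t = 2.5000: term = 124.904643
  t = 3.0000: term = 170.352168
  t = 3.5000: term = 221.272503
  t = 4.0000: term = 277.148775
  t = 4.5000: term = 337.492420
  t = 5.0000: term = 20493.938147
Convexity = (1/P) * sum = 21799.495339 / 943.550004 = 23.103699


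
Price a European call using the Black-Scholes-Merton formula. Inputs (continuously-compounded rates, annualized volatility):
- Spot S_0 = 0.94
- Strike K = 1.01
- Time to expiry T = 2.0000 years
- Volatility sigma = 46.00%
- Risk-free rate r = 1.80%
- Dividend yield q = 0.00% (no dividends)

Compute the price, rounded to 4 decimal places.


d1 = (ln(S/K) + (r - q + 0.5*sigma^2) * T) / (sigma * sqrt(T)) = 0.27019821
d2 = d1 - sigma * sqrt(T) = -0.38034003
exp(-rT) = 0.96464029; exp(-qT) = 1.00000000
C = S_0 * exp(-qT) * N(d1) - K * exp(-rT) * N(d2)
N(d1) = 0.60649611; N(d2) = 0.35184651
C = 0.9400 * 1.00000000 * 0.60649611 - 1.0100 * 0.96464029 * 0.35184651 = 0.2273

Answer: Price = 0.2273


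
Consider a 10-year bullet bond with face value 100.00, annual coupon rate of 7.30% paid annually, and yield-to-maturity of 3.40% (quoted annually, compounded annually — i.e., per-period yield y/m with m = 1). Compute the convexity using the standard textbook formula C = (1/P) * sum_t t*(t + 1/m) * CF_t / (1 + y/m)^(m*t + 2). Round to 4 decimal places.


Answer: Convexity = 73.0687

Derivation:
Coupon per period c = face * coupon_rate / m = 7.300000
Periods per year m = 1; per-period yield y/m = 0.034000
Number of cashflows N = 10
Cashflows (t years, CF_t, discount factor 1/(1+y/m)^(m*t), PV):
  t = 1.0000: CF_t = 7.300000, DF = 0.967118, PV = 7.059961
  t = 2.0000: CF_t = 7.300000, DF = 0.935317, PV = 6.827816
  t = 3.0000: CF_t = 7.300000, DF = 0.904562, PV = 6.603303
  t = 4.0000: CF_t = 7.300000, DF = 0.874818, PV = 6.386173
  t = 5.0000: CF_t = 7.300000, DF = 0.846052, PV = 6.176183
  t = 6.0000: CF_t = 7.300000, DF = 0.818233, PV = 5.973098
  t = 7.0000: CF_t = 7.300000, DF = 0.791327, PV = 5.776690
  t = 8.0000: CF_t = 7.300000, DF = 0.765307, PV = 5.586741
  t = 9.0000: CF_t = 7.300000, DF = 0.740142, PV = 5.403038
  t = 10.0000: CF_t = 107.300000, DF = 0.715805, PV = 76.805856
Price P = sum_t PV_t = 132.598860
Convexity numerator sum_t t*(t + 1/m) * CF_t / (1+y/m)^(m*t + 2):
  t = 1.0000: term = 13.206607
  t = 2.0000: term = 38.317040
  t = 3.0000: term = 74.114198
  t = 4.0000: term = 119.461957
  t = 5.0000: term = 173.300711
  t = 6.0000: term = 234.643128
  t = 7.0000: term = 302.570121
  t = 8.0000: term = 376.227008
  t = 9.0000: term = 454.819884
  t = 10.0000: term = 7902.162241
Convexity = (1/P) * sum = 9688.822894 / 132.598860 = 73.068674


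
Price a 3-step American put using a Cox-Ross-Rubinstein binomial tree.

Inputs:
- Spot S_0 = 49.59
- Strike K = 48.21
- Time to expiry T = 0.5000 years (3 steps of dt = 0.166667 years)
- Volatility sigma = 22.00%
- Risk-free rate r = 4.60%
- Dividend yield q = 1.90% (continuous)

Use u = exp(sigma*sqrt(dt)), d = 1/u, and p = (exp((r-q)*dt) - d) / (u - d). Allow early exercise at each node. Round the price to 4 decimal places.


dt = T/N = 0.166667
u = exp(sigma*sqrt(dt)) = 1.093971; d = 1/u = 0.914101
p = (exp((r-q)*dt) - d) / (u - d) = 0.502636
Discount per step: exp(-r*dt) = 0.992363
Stock lattice S(k, i) with i counting down-moves:
  k=0: S(0,0) = 49.5900
  k=1: S(1,0) = 54.2500; S(1,1) = 45.3302
  k=2: S(2,0) = 59.3480; S(2,1) = 49.5900; S(2,2) = 41.4364
  k=3: S(3,0) = 64.9250; S(3,1) = 54.2500; S(3,2) = 45.3302; S(3,3) = 37.8770
Terminal payoffs V(N, i) = max(K - S_T, 0):
  V(3,0) = 0.000000; V(3,1) = 0.000000; V(3,2) = 2.879750; V(3,3) = 10.332952
Backward induction: V(k, i) = exp(-r*dt) * [p * V(k+1, i) + (1-p) * V(k+1, i+1)]; then take max(V_cont, immediate exercise) for American.
  V(2,0) = exp(-r*dt) * [p*0.000000 + (1-p)*0.000000] = 0.000000; exercise = 0.000000; V(2,0) = max -> 0.000000
  V(2,1) = exp(-r*dt) * [p*0.000000 + (1-p)*2.879750] = 1.421346; exercise = 0.000000; V(2,1) = max -> 1.421346
  V(2,2) = exp(-r*dt) * [p*2.879750 + (1-p)*10.332952] = 6.536401; exercise = 6.773590; V(2,2) = max -> 6.773590
  V(1,0) = exp(-r*dt) * [p*0.000000 + (1-p)*1.421346] = 0.701528; exercise = 0.000000; V(1,0) = max -> 0.701528
  V(1,1) = exp(-r*dt) * [p*1.421346 + (1-p)*6.773590] = 4.052175; exercise = 2.879750; V(1,1) = max -> 4.052175
  V(0,0) = exp(-r*dt) * [p*0.701528 + (1-p)*4.052175] = 2.349934; exercise = 0.000000; V(0,0) = max -> 2.349934

Answer: Price = V(0,0) = 2.3499


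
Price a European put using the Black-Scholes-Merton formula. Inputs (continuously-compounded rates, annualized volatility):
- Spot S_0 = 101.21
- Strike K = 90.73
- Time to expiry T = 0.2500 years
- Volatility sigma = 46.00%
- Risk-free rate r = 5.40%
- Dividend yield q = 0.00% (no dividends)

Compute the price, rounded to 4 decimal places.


d1 = (ln(S/K) + (r - q + 0.5*sigma^2) * T) / (sigma * sqrt(T)) = 0.64895436
d2 = d1 - sigma * sqrt(T) = 0.41895436
exp(-rT) = 0.98659072; exp(-qT) = 1.00000000
P = K * exp(-rT) * N(-d2) - S_0 * exp(-qT) * N(-d1)
N(-d1) = 0.25818394; N(-d2) = 0.33762474
P = 90.7300 * 0.98659072 * 0.33762474 - 101.2100 * 1.00000000 * 0.25818394 = 4.0911

Answer: Price = 4.0911


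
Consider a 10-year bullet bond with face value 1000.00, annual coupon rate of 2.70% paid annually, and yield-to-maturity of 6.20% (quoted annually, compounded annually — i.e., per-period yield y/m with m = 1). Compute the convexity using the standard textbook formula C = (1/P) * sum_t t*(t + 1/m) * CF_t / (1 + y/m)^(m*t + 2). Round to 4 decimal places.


Answer: Convexity = 80.7001

Derivation:
Coupon per period c = face * coupon_rate / m = 27.000000
Periods per year m = 1; per-period yield y/m = 0.062000
Number of cashflows N = 10
Cashflows (t years, CF_t, discount factor 1/(1+y/m)^(m*t), PV):
  t = 1.0000: CF_t = 27.000000, DF = 0.941620, PV = 25.423729
  t = 2.0000: CF_t = 27.000000, DF = 0.886647, PV = 23.939481
  t = 3.0000: CF_t = 27.000000, DF = 0.834885, PV = 22.541884
  t = 4.0000: CF_t = 27.000000, DF = 0.786144, PV = 21.225880
  t = 5.0000: CF_t = 27.000000, DF = 0.740248, PV = 19.986704
  t = 6.0000: CF_t = 27.000000, DF = 0.697032, PV = 18.819872
  t = 7.0000: CF_t = 27.000000, DF = 0.656339, PV = 17.721160
  t = 8.0000: CF_t = 27.000000, DF = 0.618022, PV = 16.686591
  t = 9.0000: CF_t = 27.000000, DF = 0.581942, PV = 15.712421
  t = 10.0000: CF_t = 1027.000000, DF = 0.547968, PV = 562.762663
Price P = sum_t PV_t = 744.820385
Convexity numerator sum_t t*(t + 1/m) * CF_t / (1+y/m)^(m*t + 2):
  t = 1.0000: term = 45.083768
  t = 2.0000: term = 127.355278
  t = 3.0000: term = 239.840448
  t = 4.0000: term = 376.397439
  t = 5.0000: term = 531.634800
  t = 6.0000: term = 700.836836
  t = 7.0000: term = 879.895589
  t = 8.0000: term = 1065.248897
  t = 9.0000: term = 1253.824031
  t = 10.0000: term = 54886.928460
Convexity = (1/P) * sum = 60107.045546 / 744.820385 = 80.700054


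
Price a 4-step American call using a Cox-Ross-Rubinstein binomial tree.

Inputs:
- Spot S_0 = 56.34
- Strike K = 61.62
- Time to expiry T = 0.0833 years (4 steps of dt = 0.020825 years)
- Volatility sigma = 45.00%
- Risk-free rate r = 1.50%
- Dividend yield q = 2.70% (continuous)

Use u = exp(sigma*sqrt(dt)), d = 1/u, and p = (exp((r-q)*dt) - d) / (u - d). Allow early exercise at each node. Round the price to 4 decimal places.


dt = T/N = 0.020825
u = exp(sigma*sqrt(dt)) = 1.067094; d = 1/u = 0.937125
p = (exp((r-q)*dt) - d) / (u - d) = 0.481848
Discount per step: exp(-r*dt) = 0.999688
Stock lattice S(k, i) with i counting down-moves:
  k=0: S(0,0) = 56.3400
  k=1: S(1,0) = 60.1201; S(1,1) = 52.7976
  k=2: S(2,0) = 64.1538; S(2,1) = 56.3400; S(2,2) = 49.4779
  k=3: S(3,0) = 68.4581; S(3,1) = 60.1201; S(3,2) = 52.7976; S(3,3) = 46.3670
  k=4: S(4,0) = 73.0512; S(4,1) = 64.1538; S(4,2) = 56.3400; S(4,3) = 49.4779; S(4,4) = 43.4517
Terminal payoffs V(N, i) = max(S_T - K, 0):
  V(4,0) = 11.431189; V(4,1) = 2.533753; V(4,2) = 0.000000; V(4,3) = 0.000000; V(4,4) = 0.000000
Backward induction: V(k, i) = exp(-r*dt) * [p * V(k+1, i) + (1-p) * V(k+1, i+1)]; then take max(V_cont, immediate exercise) for American.
  V(3,0) = exp(-r*dt) * [p*11.431189 + (1-p)*2.533753] = 6.818838; exercise = 6.838074; V(3,0) = max -> 6.838074
  V(3,1) = exp(-r*dt) * [p*2.533753 + (1-p)*0.000000] = 1.220504; exercise = 0.000000; V(3,1) = max -> 1.220504
  V(3,2) = exp(-r*dt) * [p*0.000000 + (1-p)*0.000000] = 0.000000; exercise = 0.000000; V(3,2) = max -> 0.000000
  V(3,3) = exp(-r*dt) * [p*0.000000 + (1-p)*0.000000] = 0.000000; exercise = 0.000000; V(3,3) = max -> 0.000000
  V(2,0) = exp(-r*dt) * [p*6.838074 + (1-p)*1.220504] = 3.926095; exercise = 2.533753; V(2,0) = max -> 3.926095
  V(2,1) = exp(-r*dt) * [p*1.220504 + (1-p)*0.000000] = 0.587914; exercise = 0.000000; V(2,1) = max -> 0.587914
  V(2,2) = exp(-r*dt) * [p*0.000000 + (1-p)*0.000000] = 0.000000; exercise = 0.000000; V(2,2) = max -> 0.000000
  V(1,0) = exp(-r*dt) * [p*3.926095 + (1-p)*0.587914] = 2.195725; exercise = 0.000000; V(1,0) = max -> 2.195725
  V(1,1) = exp(-r*dt) * [p*0.587914 + (1-p)*0.000000] = 0.283197; exercise = 0.000000; V(1,1) = max -> 0.283197
  V(0,0) = exp(-r*dt) * [p*2.195725 + (1-p)*0.283197] = 1.204369; exercise = 0.000000; V(0,0) = max -> 1.204369

Answer: Price = V(0,0) = 1.2044


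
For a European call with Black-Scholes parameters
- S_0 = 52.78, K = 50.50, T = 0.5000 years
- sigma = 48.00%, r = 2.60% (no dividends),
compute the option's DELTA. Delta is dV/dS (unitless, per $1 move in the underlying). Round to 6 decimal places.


Answer: Delta = 0.632361

Derivation:
d1 = 0.3381119309; d2 = -0.0012993240
phi(d1) = 0.3767782834; exp(-qT) = 1.0000000000; exp(-rT) = 0.9870841350
N(d1) = 0.6323605800
Delta = exp(-qT) * N(d1) = 1.0000000000 * 0.6323605800 = 0.632361


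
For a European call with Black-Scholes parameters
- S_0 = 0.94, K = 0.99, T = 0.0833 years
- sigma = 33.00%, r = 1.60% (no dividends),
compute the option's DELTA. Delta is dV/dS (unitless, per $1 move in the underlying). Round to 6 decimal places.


Answer: Delta = 0.314720

Derivation:
d1 = -0.4825155216; d2 = -0.5777592616
phi(d1) = 0.3551023762; exp(-qT) = 1.0000000000; exp(-rT) = 0.9986680878
N(d1) = 0.3147198874
Delta = exp(-qT) * N(d1) = 1.0000000000 * 0.3147198874 = 0.314720


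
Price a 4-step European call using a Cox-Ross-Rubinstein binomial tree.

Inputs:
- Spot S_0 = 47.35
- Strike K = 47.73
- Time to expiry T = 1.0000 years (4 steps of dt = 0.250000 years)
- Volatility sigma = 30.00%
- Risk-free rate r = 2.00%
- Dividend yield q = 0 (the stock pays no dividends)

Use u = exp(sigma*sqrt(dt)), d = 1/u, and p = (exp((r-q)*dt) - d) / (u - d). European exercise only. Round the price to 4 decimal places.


Answer: Price = V(0,0) = 5.6298

Derivation:
dt = T/N = 0.250000
u = exp(sigma*sqrt(dt)) = 1.161834; d = 1/u = 0.860708
p = (exp((r-q)*dt) - d) / (u - d) = 0.479216
Discount per step: exp(-r*dt) = 0.995012
Stock lattice S(k, i) with i counting down-moves:
  k=0: S(0,0) = 47.3500
  k=1: S(1,0) = 55.0129; S(1,1) = 40.7545
  k=2: S(2,0) = 63.9158; S(2,1) = 47.3500; S(2,2) = 35.0777
  k=3: S(3,0) = 74.2596; S(3,1) = 55.0129; S(3,2) = 40.7545; S(3,3) = 30.1917
  k=4: S(4,0) = 86.2773; S(4,1) = 63.9158; S(4,2) = 47.3500; S(4,3) = 35.0777; S(4,4) = 25.9862
Terminal payoffs V(N, i) = max(S_T - K, 0):
  V(4,0) = 38.547325; V(4,1) = 16.185815; V(4,2) = 0.000000; V(4,3) = 0.000000; V(4,4) = 0.000000
Backward induction: V(k, i) = exp(-r*dt) * [p * V(k+1, i) + (1-p) * V(k+1, i+1)].
  V(3,0) = exp(-r*dt) * [p*38.547325 + (1-p)*16.185815] = 26.767636
  V(3,1) = exp(-r*dt) * [p*16.185815 + (1-p)*0.000000] = 7.717817
  V(3,2) = exp(-r*dt) * [p*0.000000 + (1-p)*0.000000] = 0.000000
  V(3,3) = exp(-r*dt) * [p*0.000000 + (1-p)*0.000000] = 0.000000
  V(2,0) = exp(-r*dt) * [p*26.767636 + (1-p)*7.717817] = 16.762773
  V(2,1) = exp(-r*dt) * [p*7.717817 + (1-p)*0.000000] = 3.680055
  V(2,2) = exp(-r*dt) * [p*0.000000 + (1-p)*0.000000] = 0.000000
  V(1,0) = exp(-r*dt) * [p*16.762773 + (1-p)*3.680055] = 9.899880
  V(1,1) = exp(-r*dt) * [p*3.680055 + (1-p)*0.000000] = 1.754746
  V(0,0) = exp(-r*dt) * [p*9.899880 + (1-p)*1.754746] = 5.629806


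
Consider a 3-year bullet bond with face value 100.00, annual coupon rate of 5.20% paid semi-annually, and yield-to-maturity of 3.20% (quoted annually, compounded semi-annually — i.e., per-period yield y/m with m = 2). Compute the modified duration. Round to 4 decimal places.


Answer: Modified duration = 2.7777

Derivation:
Coupon per period c = face * coupon_rate / m = 2.600000
Periods per year m = 2; per-period yield y/m = 0.016000
Number of cashflows N = 6
Cashflows (t years, CF_t, discount factor 1/(1+y/m)^(m*t), PV):
  t = 0.5000: CF_t = 2.600000, DF = 0.984252, PV = 2.559055
  t = 1.0000: CF_t = 2.600000, DF = 0.968752, PV = 2.518755
  t = 1.5000: CF_t = 2.600000, DF = 0.953496, PV = 2.479090
  t = 2.0000: CF_t = 2.600000, DF = 0.938480, PV = 2.440049
  t = 2.5000: CF_t = 2.600000, DF = 0.923701, PV = 2.401623
  t = 3.0000: CF_t = 102.600000, DF = 0.909155, PV = 93.279265
Price P = sum_t PV_t = 105.677836
First compute Macaulay numerator sum_t t * PV_t:
  t * PV_t at t = 0.5000: 1.279528
  t * PV_t at t = 1.0000: 2.518755
  t * PV_t at t = 1.5000: 3.718634
  t * PV_t at t = 2.0000: 4.880098
  t * PV_t at t = 2.5000: 6.004057
  t * PV_t at t = 3.0000: 279.837794
Macaulay duration D = 298.238865 / 105.677836 = 2.822152
Modified duration = D / (1 + y/m) = 2.822152 / (1 + 0.016000) = 2.777708


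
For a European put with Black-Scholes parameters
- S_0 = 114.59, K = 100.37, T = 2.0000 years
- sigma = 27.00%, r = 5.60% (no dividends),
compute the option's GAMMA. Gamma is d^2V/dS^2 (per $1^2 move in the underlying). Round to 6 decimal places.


d1 = 0.8312359265; d2 = 0.4493982647
phi(d1) = 0.2824044217; exp(-qT) = 1.0000000000; exp(-rT) = 0.8940442575
Gamma = exp(-qT) * phi(d1) / (S * sigma * sqrt(T)) = 1.0000000000 * 0.2824044217 / (114.5900 * 0.2700 * 1.4142135624) = 0.006454

Answer: Gamma = 0.006454


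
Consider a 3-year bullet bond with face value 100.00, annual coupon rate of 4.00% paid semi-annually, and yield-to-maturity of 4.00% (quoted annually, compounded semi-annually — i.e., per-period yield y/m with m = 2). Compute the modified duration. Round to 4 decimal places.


Answer: Modified duration = 2.8007

Derivation:
Coupon per period c = face * coupon_rate / m = 2.000000
Periods per year m = 2; per-period yield y/m = 0.020000
Number of cashflows N = 6
Cashflows (t years, CF_t, discount factor 1/(1+y/m)^(m*t), PV):
  t = 0.5000: CF_t = 2.000000, DF = 0.980392, PV = 1.960784
  t = 1.0000: CF_t = 2.000000, DF = 0.961169, PV = 1.922338
  t = 1.5000: CF_t = 2.000000, DF = 0.942322, PV = 1.884645
  t = 2.0000: CF_t = 2.000000, DF = 0.923845, PV = 1.847691
  t = 2.5000: CF_t = 2.000000, DF = 0.905731, PV = 1.811462
  t = 3.0000: CF_t = 102.000000, DF = 0.887971, PV = 90.573081
Price P = sum_t PV_t = 100.000000
First compute Macaulay numerator sum_t t * PV_t:
  t * PV_t at t = 0.5000: 0.980392
  t * PV_t at t = 1.0000: 1.922338
  t * PV_t at t = 1.5000: 2.826967
  t * PV_t at t = 2.0000: 3.695382
  t * PV_t at t = 2.5000: 4.528654
  t * PV_t at t = 3.0000: 271.719243
Macaulay duration D = 285.672975 / 100.000000 = 2.856730
Modified duration = D / (1 + y/m) = 2.856730 / (1 + 0.020000) = 2.800715


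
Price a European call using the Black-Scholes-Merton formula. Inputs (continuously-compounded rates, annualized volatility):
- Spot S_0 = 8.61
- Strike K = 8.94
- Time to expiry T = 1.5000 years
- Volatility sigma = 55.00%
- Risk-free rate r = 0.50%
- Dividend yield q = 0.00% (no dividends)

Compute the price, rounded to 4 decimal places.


d1 = (ln(S/K) + (r - q + 0.5*sigma^2) * T) / (sigma * sqrt(T)) = 0.29210348
d2 = d1 - sigma * sqrt(T) = -0.38150620
exp(-rT) = 0.99252805; exp(-qT) = 1.00000000
C = S_0 * exp(-qT) * N(d1) - K * exp(-rT) * N(d2)
N(d1) = 0.61489625; N(d2) = 0.35141383
C = 8.6100 * 1.00000000 * 0.61489625 - 8.9400 * 0.99252805 * 0.35141383 = 2.1761

Answer: Price = 2.1761


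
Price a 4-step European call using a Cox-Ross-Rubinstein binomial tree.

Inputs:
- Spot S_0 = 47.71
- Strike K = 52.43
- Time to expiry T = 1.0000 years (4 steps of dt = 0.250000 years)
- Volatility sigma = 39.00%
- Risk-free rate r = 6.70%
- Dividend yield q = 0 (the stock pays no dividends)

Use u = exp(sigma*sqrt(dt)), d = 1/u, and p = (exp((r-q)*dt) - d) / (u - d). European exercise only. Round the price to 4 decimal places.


dt = T/N = 0.250000
u = exp(sigma*sqrt(dt)) = 1.215311; d = 1/u = 0.822835
p = (exp((r-q)*dt) - d) / (u - d) = 0.494441
Discount per step: exp(-r*dt) = 0.983390
Stock lattice S(k, i) with i counting down-moves:
  k=0: S(0,0) = 47.7100
  k=1: S(1,0) = 57.9825; S(1,1) = 39.2574
  k=2: S(2,0) = 70.4668; S(2,1) = 47.7100; S(2,2) = 32.3024
  k=3: S(3,0) = 85.6390; S(3,1) = 57.9825; S(3,2) = 39.2574; S(3,3) = 26.5795
  k=4: S(4,0) = 104.0780; S(4,1) = 70.4668; S(4,2) = 47.7100; S(4,3) = 32.3024; S(4,4) = 21.8706
Terminal payoffs V(N, i) = max(S_T - K, 0):
  V(4,0) = 51.648042; V(4,1) = 18.036754; V(4,2) = 0.000000; V(4,3) = 0.000000; V(4,4) = 0.000000
Backward induction: V(k, i) = exp(-r*dt) * [p * V(k+1, i) + (1-p) * V(k+1, i+1)].
  V(3,0) = exp(-r*dt) * [p*51.648042 + (1-p)*18.036754] = 34.079908
  V(3,1) = exp(-r*dt) * [p*18.036754 + (1-p)*0.000000] = 8.769977
  V(3,2) = exp(-r*dt) * [p*0.000000 + (1-p)*0.000000] = 0.000000
  V(3,3) = exp(-r*dt) * [p*0.000000 + (1-p)*0.000000] = 0.000000
  V(2,0) = exp(-r*dt) * [p*34.079908 + (1-p)*8.769977] = 20.930704
  V(2,1) = exp(-r*dt) * [p*8.769977 + (1-p)*0.000000] = 4.264210
  V(2,2) = exp(-r*dt) * [p*0.000000 + (1-p)*0.000000] = 0.000000
  V(1,0) = exp(-r*dt) * [p*20.930704 + (1-p)*4.264210] = 12.297098
  V(1,1) = exp(-r*dt) * [p*4.264210 + (1-p)*0.000000] = 2.073379
  V(0,0) = exp(-r*dt) * [p*12.297098 + (1-p)*2.073379] = 7.009999

Answer: Price = V(0,0) = 7.0100


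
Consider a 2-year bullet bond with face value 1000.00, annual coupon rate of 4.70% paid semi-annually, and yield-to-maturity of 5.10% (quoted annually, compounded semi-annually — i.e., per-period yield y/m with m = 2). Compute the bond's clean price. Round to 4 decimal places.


Answer: Price = 992.4851

Derivation:
Coupon per period c = face * coupon_rate / m = 23.500000
Periods per year m = 2; per-period yield y/m = 0.025500
Number of cashflows N = 4
Cashflows (t years, CF_t, discount factor 1/(1+y/m)^(m*t), PV):
  t = 0.5000: CF_t = 23.500000, DF = 0.975134, PV = 22.915651
  t = 1.0000: CF_t = 23.500000, DF = 0.950886, PV = 22.345832
  t = 1.5000: CF_t = 23.500000, DF = 0.927242, PV = 21.790183
  t = 2.0000: CF_t = 1023.500000, DF = 0.904185, PV = 925.433439
Price P = sum_t PV_t = 992.485105


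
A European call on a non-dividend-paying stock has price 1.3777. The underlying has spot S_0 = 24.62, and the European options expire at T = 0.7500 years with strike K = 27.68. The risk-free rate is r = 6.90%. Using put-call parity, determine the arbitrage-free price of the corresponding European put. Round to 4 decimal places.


Put-call parity: C - P = S_0 * exp(-qT) - K * exp(-rT).
S_0 * exp(-qT) = 24.6200 * 1.00000000 = 24.62000000
K * exp(-rT) = 27.6800 * 0.94956623 = 26.28399321
P = C - S*exp(-qT) + K*exp(-rT)
P = 1.3777 - 24.62000000 + 26.28399321 = 3.0417

Answer: Put price = 3.0417


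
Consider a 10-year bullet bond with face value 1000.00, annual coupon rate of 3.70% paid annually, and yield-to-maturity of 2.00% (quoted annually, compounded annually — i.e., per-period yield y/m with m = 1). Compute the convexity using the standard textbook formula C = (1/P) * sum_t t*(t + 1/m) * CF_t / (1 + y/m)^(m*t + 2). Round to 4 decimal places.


Coupon per period c = face * coupon_rate / m = 37.000000
Periods per year m = 1; per-period yield y/m = 0.020000
Number of cashflows N = 10
Cashflows (t years, CF_t, discount factor 1/(1+y/m)^(m*t), PV):
  t = 1.0000: CF_t = 37.000000, DF = 0.980392, PV = 36.274510
  t = 2.0000: CF_t = 37.000000, DF = 0.961169, PV = 35.563245
  t = 3.0000: CF_t = 37.000000, DF = 0.942322, PV = 34.865926
  t = 4.0000: CF_t = 37.000000, DF = 0.923845, PV = 34.182281
  t = 5.0000: CF_t = 37.000000, DF = 0.905731, PV = 33.512040
  t = 6.0000: CF_t = 37.000000, DF = 0.887971, PV = 32.854941
  t = 7.0000: CF_t = 37.000000, DF = 0.870560, PV = 32.210727
  t = 8.0000: CF_t = 37.000000, DF = 0.853490, PV = 31.579144
  t = 9.0000: CF_t = 37.000000, DF = 0.836755, PV = 30.959945
  t = 10.0000: CF_t = 1037.000000, DF = 0.820348, PV = 850.701187
Price P = sum_t PV_t = 1152.703945
Convexity numerator sum_t t*(t + 1/m) * CF_t / (1+y/m)^(m*t + 2):
  t = 1.0000: term = 69.731853
  t = 2.0000: term = 205.093685
  t = 3.0000: term = 402.144480
  t = 4.0000: term = 657.098823
  t = 5.0000: term = 966.321798
  t = 6.0000: term = 1326.324037
  t = 7.0000: term = 1733.756911
  t = 8.0000: term = 2185.407871
  t = 9.0000: term = 2678.195920
  t = 10.0000: term = 89943.416539
Convexity = (1/P) * sum = 100167.491915 / 1152.703945 = 86.897848

Answer: Convexity = 86.8978
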